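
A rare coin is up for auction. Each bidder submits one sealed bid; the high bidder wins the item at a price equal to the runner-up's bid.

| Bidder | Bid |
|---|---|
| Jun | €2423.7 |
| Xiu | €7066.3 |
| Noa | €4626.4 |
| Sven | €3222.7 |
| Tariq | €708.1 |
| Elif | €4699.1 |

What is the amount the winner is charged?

Highest bid: Xiu at €7066.3, so Xiu wins.
Second-highest bid: Elif at €4699.1 — that is the price the winner pays.

€4699.1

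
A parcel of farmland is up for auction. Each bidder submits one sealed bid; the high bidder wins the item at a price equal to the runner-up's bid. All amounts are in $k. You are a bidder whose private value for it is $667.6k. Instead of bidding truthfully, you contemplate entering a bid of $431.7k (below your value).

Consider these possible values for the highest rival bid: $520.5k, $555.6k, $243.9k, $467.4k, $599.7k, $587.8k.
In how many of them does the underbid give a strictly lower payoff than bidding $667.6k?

The deviation hurts exactly when the highest competing bid lies strictly between $431.7k and $667.6k — underbidding then forfeits a profitable win.
$520.5k: inside the interval → strictly worse (loss $147.1k).
$555.6k: inside the interval → strictly worse (loss $112k).
$243.9k: below both → same outcome either way.
$467.4k: inside the interval → strictly worse (loss $200.2k).
$599.7k: inside the interval → strictly worse (loss $67.9k).
$587.8k: inside the interval → strictly worse (loss $79.8k).
Count: 5.

5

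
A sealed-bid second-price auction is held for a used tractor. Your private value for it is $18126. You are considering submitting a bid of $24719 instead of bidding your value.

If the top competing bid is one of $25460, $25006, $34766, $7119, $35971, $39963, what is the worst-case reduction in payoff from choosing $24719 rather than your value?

$0

$25460: same outcome either way → loss $0.
$25006: same outcome either way → loss $0.
$34766: same outcome either way → loss $0.
$7119: same outcome either way → loss $0.
$35971: same outcome either way → loss $0.
$39963: same outcome either way → loss $0.
Maximum loss: $0.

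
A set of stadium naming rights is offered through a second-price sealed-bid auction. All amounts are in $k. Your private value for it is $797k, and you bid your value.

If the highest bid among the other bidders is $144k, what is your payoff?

$653k

Your bid $797k exceeds the highest competing bid $144k, so you win.
In a second-price auction the winner pays the second-highest bid, $144k.
Payoff = value − price = $797k − $144k = $653k.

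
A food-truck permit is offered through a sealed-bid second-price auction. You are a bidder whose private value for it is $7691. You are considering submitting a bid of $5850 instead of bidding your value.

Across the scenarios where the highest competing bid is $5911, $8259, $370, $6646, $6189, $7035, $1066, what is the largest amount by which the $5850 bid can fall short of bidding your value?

$1780

$5911: truthful gives $1780, deviation gives $0 → loss $1780.
$8259: same outcome either way → loss $0.
$370: same outcome either way → loss $0.
$6646: truthful gives $1045, deviation gives $0 → loss $1045.
$6189: truthful gives $1502, deviation gives $0 → loss $1502.
$7035: truthful gives $656, deviation gives $0 → loss $656.
$1066: same outcome either way → loss $0.
Maximum loss: $1780.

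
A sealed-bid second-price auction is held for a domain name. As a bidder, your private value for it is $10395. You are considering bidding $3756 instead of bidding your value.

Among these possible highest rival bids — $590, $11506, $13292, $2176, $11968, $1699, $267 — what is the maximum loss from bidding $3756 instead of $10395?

$590: same outcome either way → loss $0.
$11506: same outcome either way → loss $0.
$13292: same outcome either way → loss $0.
$2176: same outcome either way → loss $0.
$11968: same outcome either way → loss $0.
$1699: same outcome either way → loss $0.
$267: same outcome either way → loss $0.
Maximum loss: $0.

$0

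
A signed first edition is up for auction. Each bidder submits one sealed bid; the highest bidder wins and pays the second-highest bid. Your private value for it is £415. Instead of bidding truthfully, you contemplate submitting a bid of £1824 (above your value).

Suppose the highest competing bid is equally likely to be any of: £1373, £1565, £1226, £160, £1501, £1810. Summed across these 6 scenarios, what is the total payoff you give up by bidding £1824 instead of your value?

£5400

The deviation costs you only when the competing bid falls strictly between £415 and £1824; elsewhere both bids give the same outcome.
£1373: truthful payoff £0, deviation payoff −£958 → loss £958.
£1565: truthful payoff £0, deviation payoff −£1150 → loss £1150.
£1226: truthful payoff £0, deviation payoff −£811 → loss £811.
£160: outcomes coincide → loss £0.
£1501: truthful payoff £0, deviation payoff −£1086 → loss £1086.
£1810: truthful payoff £0, deviation payoff −£1395 → loss £1395.
Total loss = £958 + £1150 + £811 + £1086 + £1395 = £5400.
In a second-price auction your bid sets only whether you win, not what you pay, so bidding your true value is weakly dominant.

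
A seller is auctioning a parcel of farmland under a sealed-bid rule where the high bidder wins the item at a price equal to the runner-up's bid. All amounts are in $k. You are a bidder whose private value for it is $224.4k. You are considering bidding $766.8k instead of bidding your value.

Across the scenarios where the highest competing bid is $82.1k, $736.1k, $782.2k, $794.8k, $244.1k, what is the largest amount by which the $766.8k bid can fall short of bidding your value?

$511.7k

$82.1k: same outcome either way → loss $0k.
$736.1k: truthful gives $0k, deviation gives −$511.7k → loss $511.7k.
$782.2k: same outcome either way → loss $0k.
$794.8k: same outcome either way → loss $0k.
$244.1k: truthful gives $0k, deviation gives −$19.7k → loss $19.7k.
Maximum loss: $511.7k.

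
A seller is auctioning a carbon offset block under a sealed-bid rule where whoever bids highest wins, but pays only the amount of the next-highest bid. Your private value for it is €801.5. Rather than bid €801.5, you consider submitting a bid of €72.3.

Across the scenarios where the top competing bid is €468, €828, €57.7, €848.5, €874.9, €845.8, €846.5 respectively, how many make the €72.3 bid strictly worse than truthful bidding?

1

The deviation hurts exactly when the highest competing bid lies strictly between €72.3 and €801.5 — underbidding then forfeits a profitable win.
€468: inside the interval → strictly worse (loss €333.5).
€828: above both → same outcome either way.
€57.7: below both → same outcome either way.
€848.5: above both → same outcome either way.
€874.9: above both → same outcome either way.
€845.8: above both → same outcome either way.
€846.5: above both → same outcome either way.
Count: 1.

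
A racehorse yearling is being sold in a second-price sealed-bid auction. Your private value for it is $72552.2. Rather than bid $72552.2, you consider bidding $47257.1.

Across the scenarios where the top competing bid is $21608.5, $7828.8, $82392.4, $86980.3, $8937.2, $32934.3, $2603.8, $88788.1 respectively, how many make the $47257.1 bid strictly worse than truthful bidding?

The deviation hurts exactly when the highest competing bid lies strictly between $47257.1 and $72552.2 — underbidding then forfeits a profitable win.
$21608.5: below both → same outcome either way.
$7828.8: below both → same outcome either way.
$82392.4: above both → same outcome either way.
$86980.3: above both → same outcome either way.
$8937.2: below both → same outcome either way.
$32934.3: below both → same outcome either way.
$2603.8: below both → same outcome either way.
$88788.1: above both → same outcome either way.
Count: 0.

0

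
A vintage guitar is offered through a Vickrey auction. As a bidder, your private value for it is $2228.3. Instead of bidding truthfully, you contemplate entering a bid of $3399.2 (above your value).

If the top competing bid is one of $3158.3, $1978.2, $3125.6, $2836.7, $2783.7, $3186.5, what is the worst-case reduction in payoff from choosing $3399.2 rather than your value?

$3158.3: truthful gives $0, deviation gives −$930 → loss $930.
$1978.2: same outcome either way → loss $0.
$3125.6: truthful gives $0, deviation gives −$897.3 → loss $897.3.
$2836.7: truthful gives $0, deviation gives −$608.4 → loss $608.4.
$2783.7: truthful gives $0, deviation gives −$555.4 → loss $555.4.
$3186.5: truthful gives $0, deviation gives −$958.2 → loss $958.2.
Maximum loss: $958.2.

$958.2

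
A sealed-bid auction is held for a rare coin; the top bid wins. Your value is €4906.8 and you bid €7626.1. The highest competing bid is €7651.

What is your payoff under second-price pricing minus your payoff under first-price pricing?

€0

Your bid €7626.1 is below €7651, so you lose under either rule.
Payoff is €0 in both cases; difference = €0.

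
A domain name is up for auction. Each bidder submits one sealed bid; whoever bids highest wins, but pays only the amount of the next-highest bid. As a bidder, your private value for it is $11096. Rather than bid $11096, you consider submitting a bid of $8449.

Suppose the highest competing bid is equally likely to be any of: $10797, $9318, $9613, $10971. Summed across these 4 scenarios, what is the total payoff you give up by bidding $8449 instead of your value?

The deviation costs you only when the competing bid falls strictly between $8449 and $11096; elsewhere both bids give the same outcome.
$10797: truthful payoff $299, deviation payoff $0 → loss $299.
$9318: truthful payoff $1778, deviation payoff $0 → loss $1778.
$9613: truthful payoff $1483, deviation payoff $0 → loss $1483.
$10971: truthful payoff $125, deviation payoff $0 → loss $125.
Total loss = $299 + $1778 + $1483 + $125 = $3685.

$3685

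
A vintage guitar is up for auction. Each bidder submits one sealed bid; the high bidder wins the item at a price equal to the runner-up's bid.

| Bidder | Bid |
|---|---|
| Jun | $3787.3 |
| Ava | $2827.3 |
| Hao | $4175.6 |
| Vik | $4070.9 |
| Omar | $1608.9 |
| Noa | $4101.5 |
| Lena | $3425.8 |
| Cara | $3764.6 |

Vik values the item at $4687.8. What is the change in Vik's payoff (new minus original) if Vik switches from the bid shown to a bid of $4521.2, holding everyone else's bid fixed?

$512.2

The highest bid among the other bidders is $4175.6; Vik's bid doesn't change that.
Original bid $4070.9: Vik is not highest (top rival bid is $4175.6); payoff $0.
Alternative bid $4521.2: Vik is highest, pays the top rival bid $4175.6; payoff $4687.8 − $4175.6 = $512.2.
Change in payoff = $512.2 − ($0) = $512.2.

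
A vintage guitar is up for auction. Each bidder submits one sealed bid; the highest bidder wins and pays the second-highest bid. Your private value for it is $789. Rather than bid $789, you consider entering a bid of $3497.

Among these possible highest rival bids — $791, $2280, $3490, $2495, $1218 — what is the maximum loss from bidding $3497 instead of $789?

$2701

$791: truthful gives $0, deviation gives −$2 → loss $2.
$2280: truthful gives $0, deviation gives −$1491 → loss $1491.
$3490: truthful gives $0, deviation gives −$2701 → loss $2701.
$2495: truthful gives $0, deviation gives −$1706 → loss $1706.
$1218: truthful gives $0, deviation gives −$429 → loss $429.
Maximum loss: $2701.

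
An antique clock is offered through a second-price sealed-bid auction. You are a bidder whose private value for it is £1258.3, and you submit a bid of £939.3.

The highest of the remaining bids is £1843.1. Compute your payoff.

Your bid £939.3 is below the highest competing bid £1843.1, so you lose.
A losing bidder pays nothing and receives nothing: payoff = £0.

£0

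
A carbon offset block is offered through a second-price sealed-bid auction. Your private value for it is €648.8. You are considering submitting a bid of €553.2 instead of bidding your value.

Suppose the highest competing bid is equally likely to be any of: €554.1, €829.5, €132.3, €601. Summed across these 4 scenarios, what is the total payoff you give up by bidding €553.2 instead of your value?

The deviation costs you only when the competing bid falls strictly between €553.2 and €648.8; elsewhere both bids give the same outcome.
€554.1: truthful payoff €94.7, deviation payoff €0 → loss €94.7.
€829.5: outcomes coincide → loss €0.
€132.3: outcomes coincide → loss €0.
€601: truthful payoff €47.8, deviation payoff €0 → loss €47.8.
Total loss = €94.7 + €47.8 = €142.5.

€142.5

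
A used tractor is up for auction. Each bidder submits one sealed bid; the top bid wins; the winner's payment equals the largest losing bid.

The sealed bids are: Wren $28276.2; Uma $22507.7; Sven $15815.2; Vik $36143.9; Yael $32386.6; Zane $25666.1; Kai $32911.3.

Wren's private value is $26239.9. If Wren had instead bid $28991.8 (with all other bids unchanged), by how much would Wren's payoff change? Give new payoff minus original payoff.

The highest bid among the other bidders is $36143.9; Wren's bid doesn't change that.
Original bid $28276.2: Wren is not highest (top rival bid is $36143.9); payoff $0.
Alternative bid $28991.8: Wren is not highest (top rival bid is $36143.9); payoff $0.
Change in payoff = $0 − ($0) = $0.

$0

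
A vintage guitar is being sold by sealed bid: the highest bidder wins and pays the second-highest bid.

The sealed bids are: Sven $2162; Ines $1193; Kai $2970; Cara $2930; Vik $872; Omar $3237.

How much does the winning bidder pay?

$2970

Highest bid: Omar at $3237, so Omar wins.
Second-highest bid: Kai at $2970 — that is the price the winner pays.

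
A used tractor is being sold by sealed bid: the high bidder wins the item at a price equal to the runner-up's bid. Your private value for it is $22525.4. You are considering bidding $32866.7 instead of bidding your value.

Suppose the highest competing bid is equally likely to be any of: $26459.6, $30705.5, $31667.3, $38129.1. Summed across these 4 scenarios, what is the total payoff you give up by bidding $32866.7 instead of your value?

$21256.2

The deviation costs you only when the competing bid falls strictly between $22525.4 and $32866.7; elsewhere both bids give the same outcome.
$26459.6: truthful payoff $0, deviation payoff −$3934.2 → loss $3934.2.
$30705.5: truthful payoff $0, deviation payoff −$8180.1 → loss $8180.1.
$31667.3: truthful payoff $0, deviation payoff −$9141.9 → loss $9141.9.
$38129.1: outcomes coincide → loss $0.
Total loss = $3934.2 + $8180.1 + $9141.9 = $21256.2.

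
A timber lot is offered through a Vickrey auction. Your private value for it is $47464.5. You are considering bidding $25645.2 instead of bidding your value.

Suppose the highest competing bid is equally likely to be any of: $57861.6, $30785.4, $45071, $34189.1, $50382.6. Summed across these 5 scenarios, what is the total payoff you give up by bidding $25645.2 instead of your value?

$32348

The deviation costs you only when the competing bid falls strictly between $25645.2 and $47464.5; elsewhere both bids give the same outcome.
$57861.6: outcomes coincide → loss $0.
$30785.4: truthful payoff $16679.1, deviation payoff $0 → loss $16679.1.
$45071: truthful payoff $2393.5, deviation payoff $0 → loss $2393.5.
$34189.1: truthful payoff $13275.4, deviation payoff $0 → loss $13275.4.
$50382.6: outcomes coincide → loss $0.
Total loss = $16679.1 + $2393.5 + $13275.4 = $32348.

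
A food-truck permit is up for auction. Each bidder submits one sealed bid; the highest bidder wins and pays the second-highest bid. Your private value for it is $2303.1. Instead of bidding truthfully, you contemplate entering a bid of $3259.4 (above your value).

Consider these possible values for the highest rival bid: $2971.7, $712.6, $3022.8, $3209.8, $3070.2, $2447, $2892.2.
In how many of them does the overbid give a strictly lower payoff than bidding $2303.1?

The deviation hurts exactly when the highest competing bid lies strictly between $2303.1 and $3259.4 — overbidding then wins at a price above your value.
$2971.7: inside the interval → strictly worse (loss $668.6).
$712.6: below both → same outcome either way.
$3022.8: inside the interval → strictly worse (loss $719.7).
$3209.8: inside the interval → strictly worse (loss $906.7).
$3070.2: inside the interval → strictly worse (loss $767.1).
$2447: inside the interval → strictly worse (loss $143.9).
$2892.2: inside the interval → strictly worse (loss $589.1).
Count: 6.

6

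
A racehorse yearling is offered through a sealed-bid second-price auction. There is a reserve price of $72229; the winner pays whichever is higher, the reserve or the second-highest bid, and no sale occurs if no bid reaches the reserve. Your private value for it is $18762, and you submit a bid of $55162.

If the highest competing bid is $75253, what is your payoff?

$0

Your bid $55162 is below the highest competing bid $75253, so you lose. Payoff $0.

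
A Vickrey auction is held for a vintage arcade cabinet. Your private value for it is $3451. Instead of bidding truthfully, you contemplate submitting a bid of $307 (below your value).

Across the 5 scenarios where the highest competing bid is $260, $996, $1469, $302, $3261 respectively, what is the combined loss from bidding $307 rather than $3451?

The deviation costs you only when the competing bid falls strictly between $307 and $3451; elsewhere both bids give the same outcome.
$260: outcomes coincide → loss $0.
$996: truthful payoff $2455, deviation payoff $0 → loss $2455.
$1469: truthful payoff $1982, deviation payoff $0 → loss $1982.
$302: outcomes coincide → loss $0.
$3261: truthful payoff $190, deviation payoff $0 → loss $190.
Total loss = $2455 + $1982 + $190 = $4627.

$4627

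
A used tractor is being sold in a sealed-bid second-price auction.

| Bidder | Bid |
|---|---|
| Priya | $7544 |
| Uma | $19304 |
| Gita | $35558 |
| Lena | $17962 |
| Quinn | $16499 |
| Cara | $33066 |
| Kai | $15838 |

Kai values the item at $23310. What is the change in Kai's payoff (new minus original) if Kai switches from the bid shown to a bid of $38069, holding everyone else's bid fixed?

−$12248

The highest bid among the other bidders is $35558; Kai's bid doesn't change that.
Original bid $15838: Kai is not highest (top rival bid is $35558); payoff $0.
Alternative bid $38069: Kai is highest, pays the top rival bid $35558; payoff $23310 − $35558 = −$12248.
Change in payoff = −$12248 − ($0) = −$12248.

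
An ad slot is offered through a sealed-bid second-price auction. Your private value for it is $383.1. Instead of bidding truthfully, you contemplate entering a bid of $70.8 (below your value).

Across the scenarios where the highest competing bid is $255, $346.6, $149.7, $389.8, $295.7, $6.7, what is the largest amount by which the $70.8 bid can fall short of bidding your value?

$255: truthful gives $128.1, deviation gives $0 → loss $128.1.
$346.6: truthful gives $36.5, deviation gives $0 → loss $36.5.
$149.7: truthful gives $233.4, deviation gives $0 → loss $233.4.
$389.8: same outcome either way → loss $0.
$295.7: truthful gives $87.4, deviation gives $0 → loss $87.4.
$6.7: same outcome either way → loss $0.
Maximum loss: $233.4.

$233.4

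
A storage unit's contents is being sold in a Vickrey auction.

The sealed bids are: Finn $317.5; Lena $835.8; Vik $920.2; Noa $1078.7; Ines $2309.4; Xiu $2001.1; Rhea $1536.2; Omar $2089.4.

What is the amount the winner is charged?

Highest bid: Ines at $2309.4, so Ines wins.
Second-highest bid: Omar at $2089.4 — that is the price the winner pays.

$2089.4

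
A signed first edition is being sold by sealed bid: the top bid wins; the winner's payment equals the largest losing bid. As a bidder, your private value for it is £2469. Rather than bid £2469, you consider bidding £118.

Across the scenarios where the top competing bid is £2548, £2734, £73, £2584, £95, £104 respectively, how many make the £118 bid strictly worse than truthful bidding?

The deviation hurts exactly when the highest competing bid lies strictly between £118 and £2469 — underbidding then forfeits a profitable win.
£2548: above both → same outcome either way.
£2734: above both → same outcome either way.
£73: below both → same outcome either way.
£2584: above both → same outcome either way.
£95: below both → same outcome either way.
£104: below both → same outcome either way.
Count: 0.

0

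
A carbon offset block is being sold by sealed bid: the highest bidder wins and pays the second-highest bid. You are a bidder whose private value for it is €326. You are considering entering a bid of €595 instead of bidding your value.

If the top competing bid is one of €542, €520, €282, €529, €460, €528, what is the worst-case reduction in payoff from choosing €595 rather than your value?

€542: truthful gives €0, deviation gives −€216 → loss €216.
€520: truthful gives €0, deviation gives −€194 → loss €194.
€282: same outcome either way → loss €0.
€529: truthful gives €0, deviation gives −€203 → loss €203.
€460: truthful gives €0, deviation gives −€134 → loss €134.
€528: truthful gives €0, deviation gives −€202 → loss €202.
Maximum loss: €216.

€216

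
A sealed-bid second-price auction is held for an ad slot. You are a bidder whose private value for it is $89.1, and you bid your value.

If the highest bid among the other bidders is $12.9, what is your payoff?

Your bid $89.1 exceeds the highest competing bid $12.9, so you win.
In a second-price auction the winner pays the second-highest bid, $12.9.
Payoff = value − price = $89.1 − $12.9 = $76.2.

$76.2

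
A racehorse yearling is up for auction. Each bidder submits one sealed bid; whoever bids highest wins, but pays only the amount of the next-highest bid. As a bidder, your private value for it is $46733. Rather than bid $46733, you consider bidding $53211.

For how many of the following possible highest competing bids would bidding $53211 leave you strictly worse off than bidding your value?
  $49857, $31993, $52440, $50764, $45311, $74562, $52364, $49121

5

The deviation hurts exactly when the highest competing bid lies strictly between $46733 and $53211 — overbidding then wins at a price above your value.
$49857: inside the interval → strictly worse (loss $3124).
$31993: below both → same outcome either way.
$52440: inside the interval → strictly worse (loss $5707).
$50764: inside the interval → strictly worse (loss $4031).
$45311: below both → same outcome either way.
$74562: above both → same outcome either way.
$52364: inside the interval → strictly worse (loss $5631).
$49121: inside the interval → strictly worse (loss $2388).
Count: 5.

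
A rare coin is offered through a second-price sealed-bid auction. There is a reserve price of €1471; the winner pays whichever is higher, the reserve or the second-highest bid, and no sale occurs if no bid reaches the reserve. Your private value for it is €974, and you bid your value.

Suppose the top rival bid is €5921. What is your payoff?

Your bid €974 is below the highest competing bid €5921, so you lose. Payoff €0.

€0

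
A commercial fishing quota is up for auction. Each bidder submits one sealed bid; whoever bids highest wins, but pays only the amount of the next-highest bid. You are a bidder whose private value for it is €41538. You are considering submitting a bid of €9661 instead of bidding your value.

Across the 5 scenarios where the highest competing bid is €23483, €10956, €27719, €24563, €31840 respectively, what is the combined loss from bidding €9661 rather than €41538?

The deviation costs you only when the competing bid falls strictly between €9661 and €41538; elsewhere both bids give the same outcome.
€23483: truthful payoff €18055, deviation payoff €0 → loss €18055.
€10956: truthful payoff €30582, deviation payoff €0 → loss €30582.
€27719: truthful payoff €13819, deviation payoff €0 → loss €13819.
€24563: truthful payoff €16975, deviation payoff €0 → loss €16975.
€31840: truthful payoff €9698, deviation payoff €0 → loss €9698.
Total loss = €18055 + €30582 + €13819 + €16975 + €9698 = €89129.

€89129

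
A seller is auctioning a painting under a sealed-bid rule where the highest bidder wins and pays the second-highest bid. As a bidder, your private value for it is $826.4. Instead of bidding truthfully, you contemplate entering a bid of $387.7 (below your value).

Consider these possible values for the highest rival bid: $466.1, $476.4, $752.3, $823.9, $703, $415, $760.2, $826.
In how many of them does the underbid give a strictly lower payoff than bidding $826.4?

8

The deviation hurts exactly when the highest competing bid lies strictly between $387.7 and $826.4 — underbidding then forfeits a profitable win.
$466.1: inside the interval → strictly worse (loss $360.3).
$476.4: inside the interval → strictly worse (loss $350).
$752.3: inside the interval → strictly worse (loss $74.1).
$823.9: inside the interval → strictly worse (loss $2.5).
$703: inside the interval → strictly worse (loss $123.4).
$415: inside the interval → strictly worse (loss $411.4).
$760.2: inside the interval → strictly worse (loss $66.2).
$826: inside the interval → strictly worse (loss $0.4).
Count: 8.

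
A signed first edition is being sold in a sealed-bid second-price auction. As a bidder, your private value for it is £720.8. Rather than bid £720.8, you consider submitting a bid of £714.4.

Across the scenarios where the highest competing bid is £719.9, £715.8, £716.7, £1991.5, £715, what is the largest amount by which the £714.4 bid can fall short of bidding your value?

£5.8

£719.9: truthful gives £0.9, deviation gives £0 → loss £0.9.
£715.8: truthful gives £5, deviation gives £0 → loss £5.
£716.7: truthful gives £4.1, deviation gives £0 → loss £4.1.
£1991.5: same outcome either way → loss £0.
£715: truthful gives £5.8, deviation gives £0 → loss £5.8.
Maximum loss: £5.8.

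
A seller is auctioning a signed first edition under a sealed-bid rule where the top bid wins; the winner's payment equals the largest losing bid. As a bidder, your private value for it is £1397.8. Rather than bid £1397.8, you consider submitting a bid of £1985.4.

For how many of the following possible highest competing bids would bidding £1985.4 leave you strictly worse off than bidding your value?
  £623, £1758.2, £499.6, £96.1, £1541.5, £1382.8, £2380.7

2

The deviation hurts exactly when the highest competing bid lies strictly between £1397.8 and £1985.4 — overbidding then wins at a price above your value.
£623: below both → same outcome either way.
£1758.2: inside the interval → strictly worse (loss £360.4).
£499.6: below both → same outcome either way.
£96.1: below both → same outcome either way.
£1541.5: inside the interval → strictly worse (loss £143.7).
£1382.8: below both → same outcome either way.
£2380.7: above both → same outcome either way.
Count: 2.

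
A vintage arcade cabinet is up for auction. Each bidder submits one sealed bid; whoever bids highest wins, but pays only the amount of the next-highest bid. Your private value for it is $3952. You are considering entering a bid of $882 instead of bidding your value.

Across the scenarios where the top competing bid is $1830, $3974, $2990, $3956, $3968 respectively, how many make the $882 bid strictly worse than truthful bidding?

The deviation hurts exactly when the highest competing bid lies strictly between $882 and $3952 — underbidding then forfeits a profitable win.
$1830: inside the interval → strictly worse (loss $2122).
$3974: above both → same outcome either way.
$2990: inside the interval → strictly worse (loss $962).
$3956: above both → same outcome either way.
$3968: above both → same outcome either way.
Count: 2.

2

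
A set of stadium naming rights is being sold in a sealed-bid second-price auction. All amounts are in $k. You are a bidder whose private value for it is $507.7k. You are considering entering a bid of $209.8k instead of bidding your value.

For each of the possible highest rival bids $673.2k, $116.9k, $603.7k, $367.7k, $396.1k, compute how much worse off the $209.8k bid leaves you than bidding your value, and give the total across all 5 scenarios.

$251.6k

The deviation costs you only when the competing bid falls strictly between $209.8k and $507.7k; elsewhere both bids give the same outcome.
$673.2k: outcomes coincide → loss $0k.
$116.9k: outcomes coincide → loss $0k.
$603.7k: outcomes coincide → loss $0k.
$367.7k: truthful payoff $140k, deviation payoff $0k → loss $140k.
$396.1k: truthful payoff $111.6k, deviation payoff $0k → loss $111.6k.
Total loss = $140k + $111.6k = $251.6k.
In a second-price auction your bid sets only whether you win, not what you pay, so bidding your true value is weakly dominant.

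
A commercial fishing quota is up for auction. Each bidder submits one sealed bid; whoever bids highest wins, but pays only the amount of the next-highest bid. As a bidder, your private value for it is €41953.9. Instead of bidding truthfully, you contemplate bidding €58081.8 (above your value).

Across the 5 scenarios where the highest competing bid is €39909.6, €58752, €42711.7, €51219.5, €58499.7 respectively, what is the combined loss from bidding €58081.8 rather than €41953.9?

€10023.4

The deviation costs you only when the competing bid falls strictly between €41953.9 and €58081.8; elsewhere both bids give the same outcome.
€39909.6: outcomes coincide → loss €0.
€58752: outcomes coincide → loss €0.
€42711.7: truthful payoff €0, deviation payoff −€757.8 → loss €757.8.
€51219.5: truthful payoff €0, deviation payoff −€9265.6 → loss €9265.6.
€58499.7: outcomes coincide → loss €0.
Total loss = €757.8 + €9265.6 = €10023.4.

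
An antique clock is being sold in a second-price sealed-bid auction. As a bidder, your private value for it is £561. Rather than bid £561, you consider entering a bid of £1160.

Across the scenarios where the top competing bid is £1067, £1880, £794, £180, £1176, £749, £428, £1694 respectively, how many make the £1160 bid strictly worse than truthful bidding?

The deviation hurts exactly when the highest competing bid lies strictly between £561 and £1160 — overbidding then wins at a price above your value.
£1067: inside the interval → strictly worse (loss £506).
£1880: above both → same outcome either way.
£794: inside the interval → strictly worse (loss £233).
£180: below both → same outcome either way.
£1176: above both → same outcome either way.
£749: inside the interval → strictly worse (loss £188).
£428: below both → same outcome either way.
£1694: above both → same outcome either way.
Count: 3.

3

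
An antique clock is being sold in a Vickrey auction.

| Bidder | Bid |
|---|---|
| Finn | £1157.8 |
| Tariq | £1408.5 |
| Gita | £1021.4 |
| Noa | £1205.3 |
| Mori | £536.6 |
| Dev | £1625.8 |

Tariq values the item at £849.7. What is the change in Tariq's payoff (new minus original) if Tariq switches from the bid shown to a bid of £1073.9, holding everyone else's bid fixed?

The highest bid among the other bidders is £1625.8; Tariq's bid doesn't change that.
Original bid £1408.5: Tariq is not highest (top rival bid is £1625.8); payoff £0.
Alternative bid £1073.9: Tariq is not highest (top rival bid is £1625.8); payoff £0.
Change in payoff = £0 − (£0) = £0.

£0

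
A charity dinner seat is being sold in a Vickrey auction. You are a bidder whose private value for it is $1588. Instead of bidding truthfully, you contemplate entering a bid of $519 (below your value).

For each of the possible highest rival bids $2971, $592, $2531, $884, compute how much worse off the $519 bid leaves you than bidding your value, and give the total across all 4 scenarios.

The deviation costs you only when the competing bid falls strictly between $519 and $1588; elsewhere both bids give the same outcome.
$2971: outcomes coincide → loss $0.
$592: truthful payoff $996, deviation payoff $0 → loss $996.
$2531: outcomes coincide → loss $0.
$884: truthful payoff $704, deviation payoff $0 → loss $704.
Total loss = $996 + $704 = $1700.
Truthful bidding weakly dominates here: raising your bid can only win items priced above your value, and lowering it can only forfeit items priced below.

$1700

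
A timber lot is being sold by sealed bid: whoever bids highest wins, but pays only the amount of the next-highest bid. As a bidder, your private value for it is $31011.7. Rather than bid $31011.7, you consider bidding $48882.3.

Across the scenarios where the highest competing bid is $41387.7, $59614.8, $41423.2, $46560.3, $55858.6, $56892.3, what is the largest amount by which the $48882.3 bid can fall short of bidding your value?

$15548.6

$41387.7: truthful gives $0, deviation gives −$10376 → loss $10376.
$59614.8: same outcome either way → loss $0.
$41423.2: truthful gives $0, deviation gives −$10411.5 → loss $10411.5.
$46560.3: truthful gives $0, deviation gives −$15548.6 → loss $15548.6.
$55858.6: same outcome either way → loss $0.
$56892.3: same outcome either way → loss $0.
Maximum loss: $15548.6.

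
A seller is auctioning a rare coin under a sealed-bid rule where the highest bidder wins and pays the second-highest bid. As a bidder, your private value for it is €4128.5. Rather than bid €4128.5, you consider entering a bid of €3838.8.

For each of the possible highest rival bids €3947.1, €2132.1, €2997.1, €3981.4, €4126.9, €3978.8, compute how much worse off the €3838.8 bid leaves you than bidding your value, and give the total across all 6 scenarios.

The deviation costs you only when the competing bid falls strictly between €3838.8 and €4128.5; elsewhere both bids give the same outcome.
€3947.1: truthful payoff €181.4, deviation payoff €0 → loss €181.4.
€2132.1: outcomes coincide → loss €0.
€2997.1: outcomes coincide → loss €0.
€3981.4: truthful payoff €147.1, deviation payoff €0 → loss €147.1.
€4126.9: truthful payoff €1.6, deviation payoff €0 → loss €1.6.
€3978.8: truthful payoff €149.7, deviation payoff €0 → loss €149.7.
Total loss = €181.4 + €147.1 + €1.6 + €149.7 = €479.8.

€479.8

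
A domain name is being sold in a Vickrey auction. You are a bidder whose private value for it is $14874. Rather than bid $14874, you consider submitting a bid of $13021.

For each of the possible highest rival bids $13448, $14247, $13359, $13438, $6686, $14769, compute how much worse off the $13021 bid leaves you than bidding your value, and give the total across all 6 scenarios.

The deviation costs you only when the competing bid falls strictly between $13021 and $14874; elsewhere both bids give the same outcome.
$13448: truthful payoff $1426, deviation payoff $0 → loss $1426.
$14247: truthful payoff $627, deviation payoff $0 → loss $627.
$13359: truthful payoff $1515, deviation payoff $0 → loss $1515.
$13438: truthful payoff $1436, deviation payoff $0 → loss $1436.
$6686: outcomes coincide → loss $0.
$14769: truthful payoff $105, deviation payoff $0 → loss $105.
Total loss = $1426 + $627 + $1515 + $1436 + $105 = $5109.

$5109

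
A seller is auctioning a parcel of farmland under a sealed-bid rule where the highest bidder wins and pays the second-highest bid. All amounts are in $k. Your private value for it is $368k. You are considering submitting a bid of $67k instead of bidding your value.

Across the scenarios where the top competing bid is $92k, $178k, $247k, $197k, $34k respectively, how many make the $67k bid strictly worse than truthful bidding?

4

The deviation hurts exactly when the highest competing bid lies strictly between $67k and $368k — underbidding then forfeits a profitable win.
$92k: inside the interval → strictly worse (loss $276k).
$178k: inside the interval → strictly worse (loss $190k).
$247k: inside the interval → strictly worse (loss $121k).
$197k: inside the interval → strictly worse (loss $171k).
$34k: below both → same outcome either way.
Count: 4.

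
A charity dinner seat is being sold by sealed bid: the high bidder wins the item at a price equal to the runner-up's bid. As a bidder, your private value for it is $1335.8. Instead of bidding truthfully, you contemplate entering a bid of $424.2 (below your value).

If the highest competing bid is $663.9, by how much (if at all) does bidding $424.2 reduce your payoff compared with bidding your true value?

Bidding your value $1335.8: you win (since $1335.8 > $663.9) and pay $663.9. Payoff $671.9.
Bidding $424.2: you lose. Payoff $0.
The competing bid $663.9 lies between your shaded bid and your value, so underbidding forfeits an item you could have won at a profitable price.
Loss from deviating = $671.9 − ($0) = $671.9.

$671.9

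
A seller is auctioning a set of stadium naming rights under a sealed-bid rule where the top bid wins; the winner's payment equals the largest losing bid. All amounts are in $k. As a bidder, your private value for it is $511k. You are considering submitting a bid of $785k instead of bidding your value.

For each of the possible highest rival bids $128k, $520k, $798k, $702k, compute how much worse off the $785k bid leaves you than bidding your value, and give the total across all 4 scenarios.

The deviation costs you only when the competing bid falls strictly between $511k and $785k; elsewhere both bids give the same outcome.
$128k: outcomes coincide → loss $0k.
$520k: truthful payoff $0k, deviation payoff −$9k → loss $9k.
$798k: outcomes coincide → loss $0k.
$702k: truthful payoff $0k, deviation payoff −$191k → loss $191k.
Total loss = $9k + $191k = $200k.

$200k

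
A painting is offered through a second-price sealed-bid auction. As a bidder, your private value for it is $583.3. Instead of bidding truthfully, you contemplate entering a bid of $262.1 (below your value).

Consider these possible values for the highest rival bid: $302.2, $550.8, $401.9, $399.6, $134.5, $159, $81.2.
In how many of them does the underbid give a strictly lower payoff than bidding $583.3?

4

The deviation hurts exactly when the highest competing bid lies strictly between $262.1 and $583.3 — underbidding then forfeits a profitable win.
$302.2: inside the interval → strictly worse (loss $281.1).
$550.8: inside the interval → strictly worse (loss $32.5).
$401.9: inside the interval → strictly worse (loss $181.4).
$399.6: inside the interval → strictly worse (loss $183.7).
$134.5: below both → same outcome either way.
$159: below both → same outcome either way.
$81.2: below both → same outcome either way.
Count: 4.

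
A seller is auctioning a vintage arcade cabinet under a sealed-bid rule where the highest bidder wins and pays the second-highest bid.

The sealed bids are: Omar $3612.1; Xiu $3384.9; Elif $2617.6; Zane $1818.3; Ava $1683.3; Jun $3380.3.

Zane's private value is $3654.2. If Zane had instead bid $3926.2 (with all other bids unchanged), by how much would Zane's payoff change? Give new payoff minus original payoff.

$42.1

The highest bid among the other bidders is $3612.1; Zane's bid doesn't change that.
Original bid $1818.3: Zane is not highest (top rival bid is $3612.1); payoff $0.
Alternative bid $3926.2: Zane is highest, pays the top rival bid $3612.1; payoff $3654.2 − $3612.1 = $42.1.
Change in payoff = $42.1 − ($0) = $42.1.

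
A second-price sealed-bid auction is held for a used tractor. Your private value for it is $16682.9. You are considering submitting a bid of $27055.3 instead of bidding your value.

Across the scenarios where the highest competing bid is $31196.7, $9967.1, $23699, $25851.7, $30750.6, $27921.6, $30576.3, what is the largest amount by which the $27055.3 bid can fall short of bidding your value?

$9168.8

$31196.7: same outcome either way → loss $0.
$9967.1: same outcome either way → loss $0.
$23699: truthful gives $0, deviation gives −$7016.1 → loss $7016.1.
$25851.7: truthful gives $0, deviation gives −$9168.8 → loss $9168.8.
$30750.6: same outcome either way → loss $0.
$27921.6: same outcome either way → loss $0.
$30576.3: same outcome either way → loss $0.
Maximum loss: $9168.8.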